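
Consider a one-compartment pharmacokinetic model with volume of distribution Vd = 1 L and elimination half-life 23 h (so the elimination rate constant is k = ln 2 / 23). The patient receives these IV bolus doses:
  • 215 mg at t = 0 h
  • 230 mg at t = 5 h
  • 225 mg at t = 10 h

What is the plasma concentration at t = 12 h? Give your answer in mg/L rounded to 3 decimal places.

547.849 mg/L

k = ln 2 / 23 = 0.03014 per h
Dose 1 (215 mg at t=0 h): 215·exp(−0.03014·12) = 149.754 mg/L
Dose 2 (230 mg at t=5 h): 230·exp(−0.03014·7) = 186.256 mg/L
Dose 3 (225 mg at t=10 h): 225·exp(−0.03014·2) = 211.839 mg/L
C(12) = 149.754 + 186.256 + 211.839 = 547.849 mg/L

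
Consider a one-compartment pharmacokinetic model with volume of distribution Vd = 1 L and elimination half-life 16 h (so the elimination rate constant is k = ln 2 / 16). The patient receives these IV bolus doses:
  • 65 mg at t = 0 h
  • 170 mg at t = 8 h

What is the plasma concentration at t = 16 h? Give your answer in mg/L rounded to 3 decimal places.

152.708 mg/L

k = ln 2 / 16 = 0.04332 per h
Dose 1 (65 mg at t=0 h): 65·exp(−0.04332·16) = 32.500 mg/L
Dose 2 (170 mg at t=8 h): 170·exp(−0.04332·8) = 120.208 mg/L
C(16) = 32.500 + 120.208 = 152.708 mg/L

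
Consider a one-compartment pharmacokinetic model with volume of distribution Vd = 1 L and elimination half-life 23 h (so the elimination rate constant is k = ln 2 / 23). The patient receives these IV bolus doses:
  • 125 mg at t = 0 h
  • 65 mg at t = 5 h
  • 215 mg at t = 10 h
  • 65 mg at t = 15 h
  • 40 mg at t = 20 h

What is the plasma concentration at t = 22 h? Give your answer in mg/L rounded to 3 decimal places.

k = ln 2 / 23 = 0.03014 per h
Dose 1 (125 mg at t=0 h): 125·exp(−0.03014·22) = 64.412 mg/L
Dose 2 (65 mg at t=5 h): 65·exp(−0.03014·17) = 38.942 mg/L
Dose 3 (215 mg at t=10 h): 215·exp(−0.03014·12) = 149.754 mg/L
Dose 4 (65 mg at t=15 h): 65·exp(−0.03014·7) = 52.638 mg/L
Dose 5 (40 mg at t=20 h): 40·exp(−0.03014·2) = 37.660 mg/L
C(22) = 64.412 + 38.942 + 149.754 + 52.638 + 37.660 = 343.406 mg/L

343.406 mg/L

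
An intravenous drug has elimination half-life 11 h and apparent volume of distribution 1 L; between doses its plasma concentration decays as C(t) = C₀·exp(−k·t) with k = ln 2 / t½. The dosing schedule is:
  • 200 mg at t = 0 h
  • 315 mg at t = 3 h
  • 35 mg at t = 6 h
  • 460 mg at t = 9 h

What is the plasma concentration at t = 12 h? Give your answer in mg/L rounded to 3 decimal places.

677.295 mg/L

k = ln 2 / 11 = 0.06301 per h
Dose 1 (200 mg at t=0 h): 200·exp(−0.06301·12) = 93.893 mg/L
Dose 2 (315 mg at t=3 h): 315·exp(−0.06301·9) = 178.654 mg/L
Dose 3 (35 mg at t=6 h): 35·exp(−0.06301·6) = 23.981 mg/L
Dose 4 (460 mg at t=9 h): 460·exp(−0.06301·3) = 380.767 mg/L
C(12) = 93.893 + 178.654 + 23.981 + 380.767 = 677.295 mg/L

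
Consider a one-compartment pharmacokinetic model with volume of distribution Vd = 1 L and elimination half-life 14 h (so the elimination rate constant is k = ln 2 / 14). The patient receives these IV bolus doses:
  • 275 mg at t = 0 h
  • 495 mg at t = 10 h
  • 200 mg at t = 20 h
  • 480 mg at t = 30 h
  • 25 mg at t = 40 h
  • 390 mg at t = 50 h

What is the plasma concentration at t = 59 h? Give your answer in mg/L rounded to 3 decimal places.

k = ln 2 / 14 = 0.04951 per h
Dose 1 (275 mg at t=0 h): 275·exp(−0.04951·59) = 14.815 mg/L
Dose 2 (495 mg at t=10 h): 495·exp(−0.04951·49) = 43.752 mg/L
Dose 3 (200 mg at t=20 h): 200·exp(−0.04951·39) = 29.003 mg/L
Dose 4 (480 mg at t=30 h): 480·exp(−0.04951·29) = 114.203 mg/L
Dose 5 (25 mg at t=40 h): 25·exp(−0.04951·19) = 9.759 mg/L
Dose 6 (390 mg at t=50 h): 390·exp(−0.04951·9) = 249.773 mg/L
C(59) = 14.815 + 43.752 + 29.003 + 114.203 + 9.759 + 249.773 = 461.306 mg/L

461.306 mg/L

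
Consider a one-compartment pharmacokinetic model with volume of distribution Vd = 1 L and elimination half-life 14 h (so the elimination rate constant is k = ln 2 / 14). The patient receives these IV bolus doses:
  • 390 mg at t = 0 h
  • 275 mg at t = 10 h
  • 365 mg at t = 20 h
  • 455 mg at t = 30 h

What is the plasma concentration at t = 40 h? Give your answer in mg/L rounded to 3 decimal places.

529.015 mg/L

k = ln 2 / 14 = 0.04951 per h
Dose 1 (390 mg at t=0 h): 390·exp(−0.04951·40) = 53.824 mg/L
Dose 2 (275 mg at t=10 h): 275·exp(−0.04951·30) = 62.269 mg/L
Dose 3 (365 mg at t=20 h): 365·exp(−0.04951·20) = 135.597 mg/L
Dose 4 (455 mg at t=30 h): 455·exp(−0.04951·10) = 277.326 mg/L
C(40) = 53.824 + 62.269 + 135.597 + 277.326 = 529.015 mg/L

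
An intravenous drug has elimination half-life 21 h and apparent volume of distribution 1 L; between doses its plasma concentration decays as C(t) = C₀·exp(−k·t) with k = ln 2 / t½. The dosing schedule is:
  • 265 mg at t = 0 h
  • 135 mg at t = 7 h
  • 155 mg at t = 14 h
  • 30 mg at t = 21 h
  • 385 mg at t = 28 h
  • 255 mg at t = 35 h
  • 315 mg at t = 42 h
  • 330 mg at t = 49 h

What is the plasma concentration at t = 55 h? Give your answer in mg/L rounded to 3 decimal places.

886.139 mg/L

k = ln 2 / 21 = 0.03301 per h
Dose 1 (265 mg at t=0 h): 265·exp(−0.03301·55) = 43.135 mg/L
Dose 2 (135 mg at t=7 h): 135·exp(−0.03301·48) = 27.686 mg/L
Dose 3 (155 mg at t=14 h): 155·exp(−0.03301·41) = 40.050 mg/L
Dose 4 (30 mg at t=21 h): 30·exp(−0.03301·34) = 9.767 mg/L
Dose 5 (385 mg at t=28 h): 385·exp(−0.03301·27) = 157.915 mg/L
Dose 6 (255 mg at t=35 h): 255·exp(−0.03301·20) = 131.779 mg/L
Dose 7 (315 mg at t=42 h): 315·exp(−0.03301·13) = 205.097 mg/L
Dose 8 (330 mg at t=49 h): 330·exp(−0.03301·6) = 270.711 mg/L
C(55) = 43.135 + 27.686 + 40.050 + 9.767 + 157.915 + 131.779 + 205.097 + 270.711 = 886.139 mg/L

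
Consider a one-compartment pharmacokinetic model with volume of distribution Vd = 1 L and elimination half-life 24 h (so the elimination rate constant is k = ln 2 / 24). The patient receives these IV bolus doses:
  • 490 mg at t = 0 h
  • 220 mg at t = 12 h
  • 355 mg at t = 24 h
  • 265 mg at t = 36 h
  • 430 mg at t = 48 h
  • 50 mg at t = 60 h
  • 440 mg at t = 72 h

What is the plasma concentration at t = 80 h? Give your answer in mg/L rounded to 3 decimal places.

772.221 mg/L

k = ln 2 / 24 = 0.02888 per h
Dose 1 (490 mg at t=0 h): 490·exp(−0.02888·80) = 48.614 mg/L
Dose 2 (220 mg at t=12 h): 220·exp(−0.02888·68) = 30.868 mg/L
Dose 3 (355 mg at t=24 h): 355·exp(−0.02888·56) = 70.441 mg/L
Dose 4 (265 mg at t=36 h): 265·exp(−0.02888·44) = 74.363 mg/L
Dose 5 (430 mg at t=48 h): 430·exp(−0.02888·32) = 170.646 mg/L
Dose 6 (50 mg at t=60 h): 50·exp(−0.02888·20) = 28.062 mg/L
Dose 7 (440 mg at t=72 h): 440·exp(−0.02888·8) = 349.228 mg/L
C(80) = 48.614 + 30.868 + 70.441 + 74.363 + 170.646 + 28.062 + 349.228 = 772.221 mg/L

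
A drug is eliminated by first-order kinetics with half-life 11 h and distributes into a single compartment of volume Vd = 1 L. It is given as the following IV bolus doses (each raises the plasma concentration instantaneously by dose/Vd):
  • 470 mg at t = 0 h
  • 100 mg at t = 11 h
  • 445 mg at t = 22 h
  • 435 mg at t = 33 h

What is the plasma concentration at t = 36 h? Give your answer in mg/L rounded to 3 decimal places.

k = ln 2 / 11 = 0.06301 per h
Dose 1 (470 mg at t=0 h): 470·exp(−0.06301·36) = 48.631 mg/L
Dose 2 (100 mg at t=11 h): 100·exp(−0.06301·25) = 20.694 mg/L
Dose 3 (445 mg at t=22 h): 445·exp(−0.06301·14) = 184.175 mg/L
Dose 4 (435 mg at t=33 h): 435·exp(−0.06301·3) = 360.073 mg/L
C(36) = 48.631 + 20.694 + 184.175 + 360.073 = 613.572 mg/L

613.572 mg/L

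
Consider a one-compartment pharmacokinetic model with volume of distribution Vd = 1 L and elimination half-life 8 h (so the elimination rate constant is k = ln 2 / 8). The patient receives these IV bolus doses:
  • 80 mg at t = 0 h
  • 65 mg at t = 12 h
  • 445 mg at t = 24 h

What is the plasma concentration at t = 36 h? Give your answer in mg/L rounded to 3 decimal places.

k = ln 2 / 8 = 0.08664 per h
Dose 1 (80 mg at t=0 h): 80·exp(−0.08664·36) = 3.536 mg/L
Dose 2 (65 mg at t=12 h): 65·exp(−0.08664·24) = 8.125 mg/L
Dose 3 (445 mg at t=24 h): 445·exp(−0.08664·12) = 157.331 mg/L
C(36) = 3.536 + 8.125 + 157.331 = 168.992 mg/L

168.992 mg/L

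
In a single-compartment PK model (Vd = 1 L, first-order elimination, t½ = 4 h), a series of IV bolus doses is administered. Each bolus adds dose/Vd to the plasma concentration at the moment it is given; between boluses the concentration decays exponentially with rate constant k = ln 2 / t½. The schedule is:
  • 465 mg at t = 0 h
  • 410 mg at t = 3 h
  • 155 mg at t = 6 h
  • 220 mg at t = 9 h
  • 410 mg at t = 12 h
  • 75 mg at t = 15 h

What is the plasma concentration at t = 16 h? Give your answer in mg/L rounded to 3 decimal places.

433.032 mg/L

k = ln 2 / 4 = 0.17329 per h
Dose 1 (465 mg at t=0 h): 465·exp(−0.17329·16) = 29.062 mg/L
Dose 2 (410 mg at t=3 h): 410·exp(−0.17329·13) = 43.096 mg/L
Dose 3 (155 mg at t=6 h): 155·exp(−0.17329·10) = 27.400 mg/L
Dose 4 (220 mg at t=9 h): 220·exp(−0.17329·7) = 65.406 mg/L
Dose 5 (410 mg at t=12 h): 410·exp(−0.17329·4) = 205.000 mg/L
Dose 6 (75 mg at t=15 h): 75·exp(−0.17329·1) = 63.067 mg/L
C(16) = 29.062 + 43.096 + 27.400 + 65.406 + 205.000 + 63.067 = 433.032 mg/L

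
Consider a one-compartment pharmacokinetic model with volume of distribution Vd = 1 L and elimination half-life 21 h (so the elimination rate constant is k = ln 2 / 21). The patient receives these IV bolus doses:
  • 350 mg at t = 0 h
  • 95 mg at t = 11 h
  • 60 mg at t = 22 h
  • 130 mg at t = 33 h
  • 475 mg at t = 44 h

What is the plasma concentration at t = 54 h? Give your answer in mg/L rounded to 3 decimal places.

k = ln 2 / 21 = 0.03301 per h
Dose 1 (350 mg at t=0 h): 350·exp(−0.03301·54) = 58.883 mg/L
Dose 2 (95 mg at t=11 h): 95·exp(−0.03301·43) = 22.979 mg/L
Dose 3 (60 mg at t=22 h): 60·exp(−0.03301·32) = 20.866 mg/L
Dose 4 (130 mg at t=33 h): 130·exp(−0.03301·21) = 65.000 mg/L
Dose 5 (475 mg at t=44 h): 475·exp(−0.03301·10) = 341.465 mg/L
C(54) = 58.883 + 22.979 + 20.866 + 65.000 + 341.465 = 509.193 mg/L

509.193 mg/L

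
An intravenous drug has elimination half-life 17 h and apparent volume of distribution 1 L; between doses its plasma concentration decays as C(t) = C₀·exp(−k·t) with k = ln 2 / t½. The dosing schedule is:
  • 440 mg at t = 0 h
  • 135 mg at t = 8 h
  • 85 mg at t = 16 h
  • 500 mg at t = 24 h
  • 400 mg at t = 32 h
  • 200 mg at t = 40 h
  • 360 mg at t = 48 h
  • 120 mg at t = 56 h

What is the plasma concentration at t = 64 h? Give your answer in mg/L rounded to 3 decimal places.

k = ln 2 / 17 = 0.04077 per h
Dose 1 (440 mg at t=0 h): 440·exp(−0.04077·64) = 32.372 mg/L
Dose 2 (135 mg at t=8 h): 135·exp(−0.04077·56) = 13.763 mg/L
Dose 3 (85 mg at t=16 h): 85·exp(−0.04077·48) = 12.007 mg/L
Dose 4 (500 mg at t=24 h): 500·exp(−0.04077·40) = 97.873 mg/L
Dose 5 (400 mg at t=32 h): 400·exp(−0.04077·32) = 108.496 mg/L
Dose 6 (200 mg at t=40 h): 200·exp(−0.04077·24) = 75.170 mg/L
Dose 7 (360 mg at t=48 h): 360·exp(−0.04077·16) = 187.491 mg/L
Dose 8 (120 mg at t=56 h): 120·exp(−0.04077·8) = 86.600 mg/L
C(64) = 32.372 + 13.763 + 12.007 + 97.873 + 108.496 + 75.170 + 187.491 + 86.600 = 613.773 mg/L

613.773 mg/L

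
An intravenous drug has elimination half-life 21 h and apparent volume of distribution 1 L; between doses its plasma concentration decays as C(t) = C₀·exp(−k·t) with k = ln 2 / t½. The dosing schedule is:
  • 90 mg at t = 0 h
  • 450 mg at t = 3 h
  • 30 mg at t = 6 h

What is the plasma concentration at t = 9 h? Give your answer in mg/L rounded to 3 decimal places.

463.192 mg/L

k = ln 2 / 21 = 0.03301 per h
Dose 1 (90 mg at t=0 h): 90·exp(−0.03301·9) = 66.870 mg/L
Dose 2 (450 mg at t=3 h): 450·exp(−0.03301·6) = 369.151 mg/L
Dose 3 (30 mg at t=6 h): 30·exp(−0.03301·3) = 27.172 mg/L
C(9) = 66.870 + 369.151 + 27.172 = 463.192 mg/L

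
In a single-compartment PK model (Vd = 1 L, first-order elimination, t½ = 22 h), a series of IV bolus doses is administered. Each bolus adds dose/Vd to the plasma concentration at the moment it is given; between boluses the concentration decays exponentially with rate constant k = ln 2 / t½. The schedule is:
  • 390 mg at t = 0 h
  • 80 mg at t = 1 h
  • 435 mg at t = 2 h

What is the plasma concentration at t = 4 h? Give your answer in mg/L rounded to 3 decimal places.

825.040 mg/L

k = ln 2 / 22 = 0.03151 per h
Dose 1 (390 mg at t=0 h): 390·exp(−0.03151·4) = 343.821 mg/L
Dose 2 (80 mg at t=1 h): 80·exp(−0.03151·3) = 72.785 mg/L
Dose 3 (435 mg at t=2 h): 435·exp(−0.03151·2) = 408.435 mg/L
C(4) = 343.821 + 72.785 + 408.435 = 825.040 mg/L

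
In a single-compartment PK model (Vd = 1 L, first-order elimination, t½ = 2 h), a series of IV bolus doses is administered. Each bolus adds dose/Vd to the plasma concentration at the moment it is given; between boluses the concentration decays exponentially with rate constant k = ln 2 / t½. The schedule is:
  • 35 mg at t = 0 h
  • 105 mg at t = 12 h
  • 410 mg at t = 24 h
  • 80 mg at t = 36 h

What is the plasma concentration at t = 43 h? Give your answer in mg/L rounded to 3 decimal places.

k = ln 2 / 2 = 0.34657 per h
Dose 1 (35 mg at t=0 h): 35·exp(−0.34657·43) = 0.000 mg/L
Dose 2 (105 mg at t=12 h): 105·exp(−0.34657·31) = 0.002 mg/L
Dose 3 (410 mg at t=24 h): 410·exp(−0.34657·19) = 0.566 mg/L
Dose 4 (80 mg at t=36 h): 80·exp(−0.34657·7) = 7.071 mg/L
C(43) = 0.000 + 0.002 + 0.566 + 7.071 = 7.640 mg/L

7.640 mg/L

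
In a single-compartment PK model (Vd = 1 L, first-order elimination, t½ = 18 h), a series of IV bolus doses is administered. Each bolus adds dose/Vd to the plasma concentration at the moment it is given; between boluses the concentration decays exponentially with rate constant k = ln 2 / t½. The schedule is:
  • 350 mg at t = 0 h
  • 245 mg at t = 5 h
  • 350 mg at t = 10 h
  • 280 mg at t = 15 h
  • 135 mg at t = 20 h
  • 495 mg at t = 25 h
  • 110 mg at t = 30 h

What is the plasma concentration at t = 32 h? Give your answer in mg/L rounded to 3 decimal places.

k = ln 2 / 18 = 0.03851 per h
Dose 1 (350 mg at t=0 h): 350·exp(−0.03851·32) = 102.071 mg/L
Dose 2 (245 mg at t=5 h): 245·exp(−0.03851·27) = 86.621 mg/L
Dose 3 (350 mg at t=10 h): 350·exp(−0.03851·22) = 150.018 mg/L
Dose 4 (280 mg at t=15 h): 280·exp(−0.03851·17) = 145.496 mg/L
Dose 5 (135 mg at t=20 h): 135·exp(−0.03851·12) = 85.045 mg/L
Dose 6 (495 mg at t=25 h): 495·exp(−0.03851·7) = 378.040 mg/L
Dose 7 (110 mg at t=30 h): 110·exp(−0.03851·2) = 101.846 mg/L
C(32) = 102.071 + 86.621 + 150.018 + 145.496 + 85.045 + 378.040 + 101.846 = 1049.137 mg/L

1049.137 mg/L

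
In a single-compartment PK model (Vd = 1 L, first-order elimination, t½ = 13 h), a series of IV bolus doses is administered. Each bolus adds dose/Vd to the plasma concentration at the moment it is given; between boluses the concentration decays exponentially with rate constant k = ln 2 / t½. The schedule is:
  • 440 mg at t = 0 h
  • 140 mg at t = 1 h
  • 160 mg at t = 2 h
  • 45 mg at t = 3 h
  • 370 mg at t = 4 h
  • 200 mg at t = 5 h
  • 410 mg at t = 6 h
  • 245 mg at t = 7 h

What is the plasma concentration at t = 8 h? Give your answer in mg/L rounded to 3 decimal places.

k = ln 2 / 13 = 0.05332 per h
Dose 1 (440 mg at t=0 h): 440·exp(−0.05332·8) = 287.213 mg/L
Dose 2 (140 mg at t=1 h): 140·exp(−0.05332·7) = 96.391 mg/L
Dose 3 (160 mg at t=2 h): 160·exp(−0.05332·6) = 116.194 mg/L
Dose 4 (45 mg at t=3 h): 45·exp(−0.05332·5) = 34.469 mg/L
Dose 5 (370 mg at t=4 h): 370·exp(−0.05332·4) = 298.935 mg/L
Dose 6 (200 mg at t=5 h): 200·exp(−0.05332·3) = 170.436 mg/L
Dose 7 (410 mg at t=6 h): 410·exp(−0.05332·2) = 368.529 mg/L
Dose 8 (245 mg at t=7 h): 245·exp(−0.05332·1) = 232.279 mg/L
C(8) = 287.213 + 96.391 + 116.194 + 34.469 + 298.935 + 170.436 + 368.529 + 232.279 = 1604.446 mg/L

1604.446 mg/L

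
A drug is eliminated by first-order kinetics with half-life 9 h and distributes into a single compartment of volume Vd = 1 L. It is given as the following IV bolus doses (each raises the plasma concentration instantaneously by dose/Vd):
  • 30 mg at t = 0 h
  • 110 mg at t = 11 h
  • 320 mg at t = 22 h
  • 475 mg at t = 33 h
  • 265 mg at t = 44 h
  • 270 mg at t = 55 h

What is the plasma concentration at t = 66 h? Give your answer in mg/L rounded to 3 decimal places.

k = ln 2 / 9 = 0.07702 per h
Dose 1 (30 mg at t=0 h): 30·exp(−0.07702·66) = 0.186 mg/L
Dose 2 (110 mg at t=11 h): 110·exp(−0.07702·55) = 1.591 mg/L
Dose 3 (320 mg at t=22 h): 320·exp(−0.07702·44) = 10.801 mg/L
Dose 4 (475 mg at t=33 h): 475·exp(−0.07702·33) = 37.404 mg/L
Dose 5 (265 mg at t=44 h): 265·exp(−0.07702·22) = 48.685 mg/L
Dose 6 (270 mg at t=55 h): 270·exp(−0.07702·11) = 115.728 mg/L
C(66) = 0.186 + 1.591 + 10.801 + 37.404 + 48.685 + 115.728 = 214.395 mg/L

214.395 mg/L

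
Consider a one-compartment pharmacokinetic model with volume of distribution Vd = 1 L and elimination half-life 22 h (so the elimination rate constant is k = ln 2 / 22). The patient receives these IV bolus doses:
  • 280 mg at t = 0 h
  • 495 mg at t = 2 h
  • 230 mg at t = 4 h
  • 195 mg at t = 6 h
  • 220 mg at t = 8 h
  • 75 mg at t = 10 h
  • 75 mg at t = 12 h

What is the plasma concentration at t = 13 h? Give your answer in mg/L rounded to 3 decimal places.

1194.379 mg/L

k = ln 2 / 22 = 0.03151 per h
Dose 1 (280 mg at t=0 h): 280·exp(−0.03151·13) = 185.899 mg/L
Dose 2 (495 mg at t=2 h): 495·exp(−0.03151·11) = 350.018 mg/L
Dose 3 (230 mg at t=4 h): 230·exp(−0.03151·9) = 173.212 mg/L
Dose 4 (195 mg at t=6 h): 195·exp(−0.03151·7) = 156.406 mg/L
Dose 5 (220 mg at t=8 h): 220·exp(−0.03151·5) = 187.935 mg/L
Dose 6 (75 mg at t=10 h): 75·exp(−0.03151·3) = 68.236 mg/L
Dose 7 (75 mg at t=12 h): 75·exp(−0.03151·1) = 72.674 mg/L
C(13) = 185.899 + 350.018 + 173.212 + 156.406 + 187.935 + 68.236 + 72.674 = 1194.379 mg/L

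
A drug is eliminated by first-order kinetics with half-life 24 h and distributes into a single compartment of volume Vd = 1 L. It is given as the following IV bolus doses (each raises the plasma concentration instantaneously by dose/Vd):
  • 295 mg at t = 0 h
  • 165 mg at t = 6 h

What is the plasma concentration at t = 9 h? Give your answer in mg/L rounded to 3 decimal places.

378.782 mg/L

k = ln 2 / 24 = 0.02888 per h
Dose 1 (295 mg at t=0 h): 295·exp(−0.02888·9) = 227.476 mg/L
Dose 2 (165 mg at t=6 h): 165·exp(−0.02888·3) = 151.306 mg/L
C(9) = 227.476 + 151.306 = 378.782 mg/L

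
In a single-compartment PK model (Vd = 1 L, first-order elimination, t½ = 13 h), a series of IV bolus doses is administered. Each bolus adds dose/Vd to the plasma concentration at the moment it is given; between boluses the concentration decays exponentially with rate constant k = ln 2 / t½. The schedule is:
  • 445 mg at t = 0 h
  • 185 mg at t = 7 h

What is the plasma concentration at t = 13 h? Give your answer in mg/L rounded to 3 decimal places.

k = ln 2 / 13 = 0.05332 per h
Dose 1 (445 mg at t=0 h): 445·exp(−0.05332·13) = 222.500 mg/L
Dose 2 (185 mg at t=7 h): 185·exp(−0.05332·6) = 134.349 mg/L
C(13) = 222.500 + 134.349 = 356.849 mg/L

356.849 mg/L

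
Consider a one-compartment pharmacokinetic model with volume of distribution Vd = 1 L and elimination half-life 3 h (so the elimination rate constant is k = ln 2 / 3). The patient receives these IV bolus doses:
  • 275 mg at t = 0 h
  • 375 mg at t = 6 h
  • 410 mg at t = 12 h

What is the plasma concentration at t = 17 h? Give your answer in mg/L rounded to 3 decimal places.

164.085 mg/L

k = ln 2 / 3 = 0.23105 per h
Dose 1 (275 mg at t=0 h): 275·exp(−0.23105·17) = 5.414 mg/L
Dose 2 (375 mg at t=6 h): 375·exp(−0.23105·11) = 29.529 mg/L
Dose 3 (410 mg at t=12 h): 410·exp(−0.23105·5) = 129.142 mg/L
C(17) = 5.414 + 29.529 + 129.142 = 164.085 mg/L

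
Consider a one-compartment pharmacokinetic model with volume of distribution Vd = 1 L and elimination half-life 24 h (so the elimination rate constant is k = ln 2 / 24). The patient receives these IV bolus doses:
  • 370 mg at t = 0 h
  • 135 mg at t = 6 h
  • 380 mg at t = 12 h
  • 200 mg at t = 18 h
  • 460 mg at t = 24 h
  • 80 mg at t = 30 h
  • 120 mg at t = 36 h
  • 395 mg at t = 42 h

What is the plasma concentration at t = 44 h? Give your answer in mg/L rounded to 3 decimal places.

k = ln 2 / 24 = 0.02888 per h
Dose 1 (370 mg at t=0 h): 370·exp(−0.02888·44) = 103.828 mg/L
Dose 2 (135 mg at t=6 h): 135·exp(−0.02888·38) = 45.051 mg/L
Dose 3 (380 mg at t=12 h): 380·exp(−0.02888·32) = 150.803 mg/L
Dose 4 (200 mg at t=18 h): 200·exp(−0.02888·26) = 94.387 mg/L
Dose 5 (460 mg at t=24 h): 460·exp(−0.02888·20) = 258.166 mg/L
Dose 6 (80 mg at t=30 h): 80·exp(−0.02888·14) = 53.394 mg/L
Dose 7 (120 mg at t=36 h): 120·exp(−0.02888·8) = 95.244 mg/L
Dose 8 (395 mg at t=42 h): 395·exp(−0.02888·2) = 372.830 mg/L
C(44) = 103.828 + 45.051 + 150.803 + 94.387 + 258.166 + 53.394 + 95.244 + 372.830 = 1173.703 mg/L

1173.703 mg/L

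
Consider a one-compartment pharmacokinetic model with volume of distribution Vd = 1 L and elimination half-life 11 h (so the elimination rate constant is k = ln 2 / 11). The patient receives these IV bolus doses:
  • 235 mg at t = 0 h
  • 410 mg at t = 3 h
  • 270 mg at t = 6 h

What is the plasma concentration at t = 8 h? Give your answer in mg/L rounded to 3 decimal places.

k = ln 2 / 11 = 0.06301 per h
Dose 1 (235 mg at t=0 h): 235·exp(−0.06301·8) = 141.951 mg/L
Dose 2 (410 mg at t=3 h): 410·exp(−0.06301·5) = 299.193 mg/L
Dose 3 (270 mg at t=6 h): 270·exp(−0.06301·2) = 238.030 mg/L
C(8) = 141.951 + 299.193 + 238.030 = 679.174 mg/L

679.174 mg/L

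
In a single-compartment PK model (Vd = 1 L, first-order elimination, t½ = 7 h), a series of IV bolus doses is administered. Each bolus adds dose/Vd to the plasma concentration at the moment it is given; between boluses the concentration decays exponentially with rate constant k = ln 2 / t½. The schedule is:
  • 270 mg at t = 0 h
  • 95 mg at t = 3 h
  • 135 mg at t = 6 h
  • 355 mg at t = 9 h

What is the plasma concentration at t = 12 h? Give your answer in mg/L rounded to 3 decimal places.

459.539 mg/L

k = ln 2 / 7 = 0.09902 per h
Dose 1 (270 mg at t=0 h): 270·exp(−0.09902·12) = 82.283 mg/L
Dose 2 (95 mg at t=3 h): 95·exp(−0.09902·9) = 38.966 mg/L
Dose 3 (135 mg at t=6 h): 135·exp(−0.09902·6) = 74.526 mg/L
Dose 4 (355 mg at t=9 h): 355·exp(−0.09902·3) = 263.764 mg/L
C(12) = 82.283 + 38.966 + 74.526 + 263.764 = 459.539 mg/L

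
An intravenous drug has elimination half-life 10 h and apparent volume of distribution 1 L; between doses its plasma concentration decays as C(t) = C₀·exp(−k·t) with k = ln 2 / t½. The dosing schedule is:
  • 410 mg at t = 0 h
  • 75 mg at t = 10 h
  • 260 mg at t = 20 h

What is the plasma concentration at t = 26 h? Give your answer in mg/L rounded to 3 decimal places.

k = ln 2 / 10 = 0.06931 per h
Dose 1 (410 mg at t=0 h): 410·exp(−0.06931·26) = 67.625 mg/L
Dose 2 (75 mg at t=10 h): 75·exp(−0.06931·16) = 24.741 mg/L
Dose 3 (260 mg at t=20 h): 260·exp(−0.06931·6) = 171.536 mg/L
C(26) = 67.625 + 24.741 + 171.536 = 263.902 mg/L

263.902 mg/L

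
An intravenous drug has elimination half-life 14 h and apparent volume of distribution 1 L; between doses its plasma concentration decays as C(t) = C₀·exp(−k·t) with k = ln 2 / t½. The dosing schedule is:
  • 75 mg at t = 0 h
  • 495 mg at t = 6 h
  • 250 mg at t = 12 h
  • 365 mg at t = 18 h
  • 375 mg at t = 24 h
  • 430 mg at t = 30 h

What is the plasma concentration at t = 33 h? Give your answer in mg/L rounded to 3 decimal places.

k = ln 2 / 14 = 0.04951 per h
Dose 1 (75 mg at t=0 h): 75·exp(−0.04951·33) = 14.638 mg/L
Dose 2 (495 mg at t=6 h): 495·exp(−0.04951·27) = 130.031 mg/L
Dose 3 (250 mg at t=12 h): 250·exp(−0.04951·21) = 88.388 mg/L
Dose 4 (365 mg at t=18 h): 365·exp(−0.04951·15) = 173.684 mg/L
Dose 5 (375 mg at t=24 h): 375·exp(−0.04951·9) = 240.166 mg/L
Dose 6 (430 mg at t=30 h): 430·exp(−0.04951·3) = 370.648 mg/L
C(33) = 14.638 + 130.031 + 88.388 + 173.684 + 240.166 + 370.648 = 1017.557 mg/L

1017.557 mg/L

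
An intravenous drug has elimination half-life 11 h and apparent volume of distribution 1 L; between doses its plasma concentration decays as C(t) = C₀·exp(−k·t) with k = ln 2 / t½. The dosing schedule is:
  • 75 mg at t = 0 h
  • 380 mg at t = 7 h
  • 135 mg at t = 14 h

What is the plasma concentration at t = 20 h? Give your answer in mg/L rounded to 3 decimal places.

k = ln 2 / 11 = 0.06301 per h
Dose 1 (75 mg at t=0 h): 75·exp(−0.06301·20) = 21.268 mg/L
Dose 2 (380 mg at t=7 h): 380·exp(−0.06301·13) = 167.502 mg/L
Dose 3 (135 mg at t=14 h): 135·exp(−0.06301·6) = 92.499 mg/L
C(20) = 21.268 + 167.502 + 92.499 = 281.269 mg/L

281.269 mg/L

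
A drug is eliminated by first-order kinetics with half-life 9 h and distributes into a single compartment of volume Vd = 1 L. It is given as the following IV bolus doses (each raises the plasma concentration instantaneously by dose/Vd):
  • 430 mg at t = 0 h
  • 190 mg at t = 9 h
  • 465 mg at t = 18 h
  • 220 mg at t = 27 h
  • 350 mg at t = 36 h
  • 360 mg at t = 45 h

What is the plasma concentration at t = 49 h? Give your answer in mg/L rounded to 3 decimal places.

k = ln 2 / 9 = 0.07702 per h
Dose 1 (430 mg at t=0 h): 430·exp(−0.07702·49) = 9.875 mg/L
Dose 2 (190 mg at t=9 h): 190·exp(−0.07702·40) = 8.727 mg/L
Dose 3 (465 mg at t=18 h): 465·exp(−0.07702·31) = 42.714 mg/L
Dose 4 (220 mg at t=27 h): 220·exp(−0.07702·22) = 40.418 mg/L
Dose 5 (350 mg at t=36 h): 350·exp(−0.07702·13) = 128.602 mg/L
Dose 6 (360 mg at t=45 h): 360·exp(−0.07702·4) = 264.552 mg/L
C(49) = 9.875 + 8.727 + 42.714 + 40.418 + 128.602 + 264.552 = 494.887 mg/L

494.887 mg/L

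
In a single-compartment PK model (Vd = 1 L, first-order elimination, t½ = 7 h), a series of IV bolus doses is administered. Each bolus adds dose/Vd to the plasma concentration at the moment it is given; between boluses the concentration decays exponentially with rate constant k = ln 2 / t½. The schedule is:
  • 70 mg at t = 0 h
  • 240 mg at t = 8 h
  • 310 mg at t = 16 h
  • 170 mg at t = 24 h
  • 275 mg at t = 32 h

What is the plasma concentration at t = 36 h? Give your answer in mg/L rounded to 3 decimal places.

296.634 mg/L

k = ln 2 / 7 = 0.09902 per h
Dose 1 (70 mg at t=0 h): 70·exp(−0.09902·36) = 1.981 mg/L
Dose 2 (240 mg at t=8 h): 240·exp(−0.09902·28) = 15.000 mg/L
Dose 3 (310 mg at t=16 h): 310·exp(−0.09902·20) = 42.783 mg/L
Dose 4 (170 mg at t=24 h): 170·exp(−0.09902·12) = 51.808 mg/L
Dose 5 (275 mg at t=32 h): 275·exp(−0.09902·4) = 185.061 mg/L
C(36) = 1.981 + 15.000 + 42.783 + 51.808 + 185.061 = 296.634 mg/L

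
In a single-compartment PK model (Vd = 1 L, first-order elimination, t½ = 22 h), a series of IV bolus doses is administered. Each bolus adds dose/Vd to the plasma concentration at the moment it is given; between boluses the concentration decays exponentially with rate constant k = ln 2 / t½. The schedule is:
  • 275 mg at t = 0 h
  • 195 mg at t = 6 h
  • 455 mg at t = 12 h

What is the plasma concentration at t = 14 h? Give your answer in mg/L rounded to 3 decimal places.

755.685 mg/L

k = ln 2 / 22 = 0.03151 per h
Dose 1 (275 mg at t=0 h): 275·exp(−0.03151·14) = 176.916 mg/L
Dose 2 (195 mg at t=6 h): 195·exp(−0.03151·8) = 151.555 mg/L
Dose 3 (455 mg at t=12 h): 455·exp(−0.03151·2) = 427.214 mg/L
C(14) = 176.916 + 151.555 + 427.214 = 755.685 mg/L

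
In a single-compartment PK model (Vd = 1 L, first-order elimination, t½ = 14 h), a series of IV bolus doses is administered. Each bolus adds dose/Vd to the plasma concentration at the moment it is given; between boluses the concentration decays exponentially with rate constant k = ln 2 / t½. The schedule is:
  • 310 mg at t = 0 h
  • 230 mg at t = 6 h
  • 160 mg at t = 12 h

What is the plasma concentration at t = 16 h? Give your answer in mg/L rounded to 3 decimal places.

411.827 mg/L

k = ln 2 / 14 = 0.04951 per h
Dose 1 (310 mg at t=0 h): 310·exp(−0.04951·16) = 140.387 mg/L
Dose 2 (230 mg at t=6 h): 230·exp(−0.04951·10) = 140.187 mg/L
Dose 3 (160 mg at t=12 h): 160·exp(−0.04951·4) = 131.254 mg/L
C(16) = 140.387 + 140.187 + 131.254 = 411.827 mg/L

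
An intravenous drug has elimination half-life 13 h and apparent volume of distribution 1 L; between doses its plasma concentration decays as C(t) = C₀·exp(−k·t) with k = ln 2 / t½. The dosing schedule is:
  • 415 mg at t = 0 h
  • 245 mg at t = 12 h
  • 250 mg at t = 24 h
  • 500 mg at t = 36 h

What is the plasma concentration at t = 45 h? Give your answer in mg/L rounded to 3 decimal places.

470.869 mg/L

k = ln 2 / 13 = 0.05332 per h
Dose 1 (415 mg at t=0 h): 415·exp(−0.05332·45) = 37.672 mg/L
Dose 2 (245 mg at t=12 h): 245·exp(−0.05332·33) = 42.171 mg/L
Dose 3 (250 mg at t=24 h): 250·exp(−0.05332·21) = 81.594 mg/L
Dose 4 (500 mg at t=36 h): 500·exp(−0.05332·9) = 309.432 mg/L
C(45) = 37.672 + 42.171 + 81.594 + 309.432 = 470.869 mg/L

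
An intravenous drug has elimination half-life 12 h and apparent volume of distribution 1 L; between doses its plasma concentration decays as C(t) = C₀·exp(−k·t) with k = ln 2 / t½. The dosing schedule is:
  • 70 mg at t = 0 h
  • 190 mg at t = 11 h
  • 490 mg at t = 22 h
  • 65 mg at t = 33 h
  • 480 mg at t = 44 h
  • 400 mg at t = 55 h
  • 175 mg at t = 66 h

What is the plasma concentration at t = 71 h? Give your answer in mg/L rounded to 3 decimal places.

433.991 mg/L

k = ln 2 / 12 = 0.05776 per h
Dose 1 (70 mg at t=0 h): 70·exp(−0.05776·71) = 1.159 mg/L
Dose 2 (190 mg at t=11 h): 190·exp(−0.05776·60) = 5.938 mg/L
Dose 3 (490 mg at t=22 h): 490·exp(−0.05776·49) = 28.906 mg/L
Dose 4 (65 mg at t=33 h): 65·exp(−0.05776·38) = 7.239 mg/L
Dose 5 (480 mg at t=44 h): 480·exp(−0.05776·27) = 100.908 mg/L
Dose 6 (400 mg at t=55 h): 400·exp(−0.05776·16) = 158.740 mg/L
Dose 7 (175 mg at t=66 h): 175·exp(−0.05776·5) = 131.102 mg/L
C(71) = 1.159 + 5.938 + 28.906 + 7.239 + 100.908 + 158.740 + 131.102 = 433.991 mg/L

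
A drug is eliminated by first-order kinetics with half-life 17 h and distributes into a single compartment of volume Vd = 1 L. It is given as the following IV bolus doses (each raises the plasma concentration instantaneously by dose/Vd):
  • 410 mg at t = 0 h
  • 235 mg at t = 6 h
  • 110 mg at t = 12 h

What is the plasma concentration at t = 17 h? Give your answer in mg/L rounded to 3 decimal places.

444.779 mg/L

k = ln 2 / 17 = 0.04077 per h
Dose 1 (410 mg at t=0 h): 410·exp(−0.04077·17) = 205.000 mg/L
Dose 2 (235 mg at t=6 h): 235·exp(−0.04077·11) = 150.066 mg/L
Dose 3 (110 mg at t=12 h): 110·exp(−0.04077·5) = 89.713 mg/L
C(17) = 205.000 + 150.066 + 89.713 = 444.779 mg/L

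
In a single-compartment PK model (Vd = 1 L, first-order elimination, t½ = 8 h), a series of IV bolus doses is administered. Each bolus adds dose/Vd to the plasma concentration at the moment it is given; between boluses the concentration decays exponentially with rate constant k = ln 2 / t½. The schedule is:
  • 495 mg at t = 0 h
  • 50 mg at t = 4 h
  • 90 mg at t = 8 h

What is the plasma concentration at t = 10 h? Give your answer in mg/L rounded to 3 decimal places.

313.533 mg/L

k = ln 2 / 8 = 0.08664 per h
Dose 1 (495 mg at t=0 h): 495·exp(−0.08664·10) = 208.122 mg/L
Dose 2 (50 mg at t=4 h): 50·exp(−0.08664·6) = 29.730 mg/L
Dose 3 (90 mg at t=8 h): 90·exp(−0.08664·2) = 75.681 mg/L
C(10) = 208.122 + 29.730 + 75.681 = 313.533 mg/L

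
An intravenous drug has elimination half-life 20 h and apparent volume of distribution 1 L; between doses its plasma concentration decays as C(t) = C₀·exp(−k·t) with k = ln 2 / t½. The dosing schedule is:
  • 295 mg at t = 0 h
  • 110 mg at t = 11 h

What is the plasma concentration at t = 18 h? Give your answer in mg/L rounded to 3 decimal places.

244.391 mg/L

k = ln 2 / 20 = 0.03466 per h
Dose 1 (295 mg at t=0 h): 295·exp(−0.03466·18) = 158.087 mg/L
Dose 2 (110 mg at t=11 h): 110·exp(−0.03466·7) = 86.304 mg/L
C(18) = 158.087 + 86.304 = 244.391 mg/L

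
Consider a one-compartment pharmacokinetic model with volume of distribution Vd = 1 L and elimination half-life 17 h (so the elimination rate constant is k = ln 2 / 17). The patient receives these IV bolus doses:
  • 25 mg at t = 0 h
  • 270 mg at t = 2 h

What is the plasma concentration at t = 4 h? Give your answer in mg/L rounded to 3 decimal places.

270.094 mg/L

k = ln 2 / 17 = 0.04077 per h
Dose 1 (25 mg at t=0 h): 25·exp(−0.04077·4) = 21.238 mg/L
Dose 2 (270 mg at t=2 h): 270·exp(−0.04077·2) = 248.856 mg/L
C(4) = 21.238 + 248.856 = 270.094 mg/L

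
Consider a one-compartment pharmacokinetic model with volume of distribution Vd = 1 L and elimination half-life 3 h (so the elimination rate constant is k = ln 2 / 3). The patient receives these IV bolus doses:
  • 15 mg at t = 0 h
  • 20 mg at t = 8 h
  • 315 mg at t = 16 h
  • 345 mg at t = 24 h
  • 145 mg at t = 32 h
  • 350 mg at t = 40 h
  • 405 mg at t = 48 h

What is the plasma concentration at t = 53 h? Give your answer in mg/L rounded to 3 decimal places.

146.548 mg/L

k = ln 2 / 3 = 0.23105 per h
Dose 1 (15 mg at t=0 h): 15·exp(−0.23105·53) = 0.000 mg/L
Dose 2 (20 mg at t=8 h): 20·exp(−0.23105·45) = 0.001 mg/L
Dose 3 (315 mg at t=16 h): 315·exp(−0.23105·37) = 0.061 mg/L
Dose 4 (345 mg at t=24 h): 345·exp(−0.23105·29) = 0.424 mg/L
Dose 5 (145 mg at t=32 h): 145·exp(−0.23105·21) = 1.133 mg/L
Dose 6 (350 mg at t=40 h): 350·exp(−0.23105·13) = 17.362 mg/L
Dose 7 (405 mg at t=48 h): 405·exp(−0.23105·5) = 127.567 mg/L
C(53) = 0.000 + 0.001 + 0.061 + 0.424 + 1.133 + 17.362 + 127.567 = 146.548 mg/L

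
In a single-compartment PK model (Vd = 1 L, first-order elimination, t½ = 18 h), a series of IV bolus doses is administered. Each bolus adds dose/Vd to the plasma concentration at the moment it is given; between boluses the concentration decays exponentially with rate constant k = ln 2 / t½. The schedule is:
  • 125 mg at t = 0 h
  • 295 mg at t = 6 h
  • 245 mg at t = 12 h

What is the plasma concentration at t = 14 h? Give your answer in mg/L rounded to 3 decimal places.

k = ln 2 / 18 = 0.03851 per h
Dose 1 (125 mg at t=0 h): 125·exp(−0.03851·14) = 72.908 mg/L
Dose 2 (295 mg at t=6 h): 295·exp(−0.03851·8) = 216.786 mg/L
Dose 3 (245 mg at t=12 h): 245·exp(−0.03851·2) = 226.839 mg/L
C(14) = 72.908 + 216.786 + 226.839 = 516.533 mg/L

516.533 mg/L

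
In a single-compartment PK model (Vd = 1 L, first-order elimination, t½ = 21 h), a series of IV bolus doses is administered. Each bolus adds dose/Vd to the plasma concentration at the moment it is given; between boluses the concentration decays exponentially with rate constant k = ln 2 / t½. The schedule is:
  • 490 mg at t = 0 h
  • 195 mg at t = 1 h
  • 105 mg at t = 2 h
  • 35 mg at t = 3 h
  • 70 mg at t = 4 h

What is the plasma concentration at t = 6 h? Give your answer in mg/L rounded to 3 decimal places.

k = ln 2 / 21 = 0.03301 per h
Dose 1 (490 mg at t=0 h): 490·exp(−0.03301·6) = 401.964 mg/L
Dose 2 (195 mg at t=1 h): 195·exp(−0.03301·5) = 165.333 mg/L
Dose 3 (105 mg at t=2 h): 105·exp(−0.03301·4) = 92.013 mg/L
Dose 4 (35 mg at t=3 h): 35·exp(−0.03301·3) = 31.700 mg/L
Dose 5 (70 mg at t=4 h): 70·exp(−0.03301·2) = 65.528 mg/L
C(6) = 401.964 + 165.333 + 92.013 + 31.700 + 65.528 = 756.540 mg/L

756.540 mg/L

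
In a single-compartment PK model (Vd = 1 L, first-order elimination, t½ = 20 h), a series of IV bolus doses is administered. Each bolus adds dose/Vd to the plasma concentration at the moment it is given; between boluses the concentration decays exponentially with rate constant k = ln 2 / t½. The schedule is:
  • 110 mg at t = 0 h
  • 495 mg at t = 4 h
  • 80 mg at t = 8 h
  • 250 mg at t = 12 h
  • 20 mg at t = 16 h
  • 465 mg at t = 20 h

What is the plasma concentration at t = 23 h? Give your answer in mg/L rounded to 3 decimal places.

k = ln 2 / 20 = 0.03466 per h
Dose 1 (110 mg at t=0 h): 110·exp(−0.03466·23) = 49.569 mg/L
Dose 2 (495 mg at t=4 h): 495·exp(−0.03466·19) = 256.228 mg/L
Dose 3 (80 mg at t=8 h): 80·exp(−0.03466·15) = 47.568 mg/L
Dose 4 (250 mg at t=12 h): 250·exp(−0.03466·11) = 170.755 mg/L
Dose 5 (20 mg at t=16 h): 20·exp(−0.03466·7) = 15.692 mg/L
Dose 6 (465 mg at t=20 h): 465·exp(−0.03466·3) = 419.081 mg/L
C(23) = 49.569 + 256.228 + 47.568 + 170.755 + 15.692 + 419.081 = 958.893 mg/L

958.893 mg/L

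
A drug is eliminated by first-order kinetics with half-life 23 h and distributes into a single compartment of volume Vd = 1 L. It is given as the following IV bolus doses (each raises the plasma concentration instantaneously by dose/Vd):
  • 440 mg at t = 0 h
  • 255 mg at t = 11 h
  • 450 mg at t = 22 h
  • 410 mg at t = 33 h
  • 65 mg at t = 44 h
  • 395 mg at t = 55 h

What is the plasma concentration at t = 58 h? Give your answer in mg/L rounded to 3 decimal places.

887.033 mg/L

k = ln 2 / 23 = 0.03014 per h
Dose 1 (440 mg at t=0 h): 440·exp(−0.03014·58) = 76.618 mg/L
Dose 2 (255 mg at t=11 h): 255·exp(−0.03014·47) = 61.857 mg/L
Dose 3 (450 mg at t=22 h): 450·exp(−0.03014·36) = 152.067 mg/L
Dose 4 (410 mg at t=33 h): 410·exp(−0.03014·25) = 193.009 mg/L
Dose 5 (65 mg at t=44 h): 65·exp(−0.03014·14) = 42.626 mg/L
Dose 6 (395 mg at t=55 h): 395·exp(−0.03014·3) = 360.855 mg/L
C(58) = 76.618 + 61.857 + 152.067 + 193.009 + 42.626 + 360.855 = 887.033 mg/L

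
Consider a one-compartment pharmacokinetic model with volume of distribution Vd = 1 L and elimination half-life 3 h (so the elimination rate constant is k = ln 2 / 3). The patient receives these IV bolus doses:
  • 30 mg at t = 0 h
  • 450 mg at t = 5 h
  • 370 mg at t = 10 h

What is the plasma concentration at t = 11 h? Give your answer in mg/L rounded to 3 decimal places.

408.532 mg/L

k = ln 2 / 3 = 0.23105 per h
Dose 1 (30 mg at t=0 h): 30·exp(−0.23105·11) = 2.362 mg/L
Dose 2 (450 mg at t=5 h): 450·exp(−0.23105·6) = 112.500 mg/L
Dose 3 (370 mg at t=10 h): 370·exp(−0.23105·1) = 293.669 mg/L
C(11) = 2.362 + 112.500 + 293.669 = 408.532 mg/L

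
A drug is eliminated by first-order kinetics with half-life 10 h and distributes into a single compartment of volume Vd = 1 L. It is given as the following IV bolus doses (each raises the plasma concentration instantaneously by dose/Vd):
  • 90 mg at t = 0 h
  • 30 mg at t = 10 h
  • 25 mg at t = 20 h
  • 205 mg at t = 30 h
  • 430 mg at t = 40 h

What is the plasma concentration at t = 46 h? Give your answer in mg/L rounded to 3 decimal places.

k = ln 2 / 10 = 0.06931 per h
Dose 1 (90 mg at t=0 h): 90·exp(−0.06931·46) = 3.711 mg/L
Dose 2 (30 mg at t=10 h): 30·exp(−0.06931·36) = 2.474 mg/L
Dose 3 (25 mg at t=20 h): 25·exp(−0.06931·26) = 4.123 mg/L
Dose 4 (205 mg at t=30 h): 205·exp(−0.06931·16) = 67.625 mg/L
Dose 5 (430 mg at t=40 h): 430·exp(−0.06931·6) = 283.694 mg/L
C(46) = 3.711 + 2.474 + 4.123 + 67.625 + 283.694 = 361.628 mg/L

361.628 mg/L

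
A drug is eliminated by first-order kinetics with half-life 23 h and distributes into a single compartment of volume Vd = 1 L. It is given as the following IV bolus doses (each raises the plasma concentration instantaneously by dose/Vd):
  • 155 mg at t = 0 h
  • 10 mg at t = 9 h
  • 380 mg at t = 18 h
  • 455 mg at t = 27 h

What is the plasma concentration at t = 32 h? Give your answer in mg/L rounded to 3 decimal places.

k = ln 2 / 23 = 0.03014 per h
Dose 1 (155 mg at t=0 h): 155·exp(−0.03014·32) = 59.089 mg/L
Dose 2 (10 mg at t=9 h): 10·exp(−0.03014·23) = 5.000 mg/L
Dose 3 (380 mg at t=18 h): 380·exp(−0.03014·14) = 249.200 mg/L
Dose 4 (455 mg at t=27 h): 455·exp(−0.03014·5) = 391.354 mg/L
C(32) = 59.089 + 5.000 + 249.200 + 391.354 = 704.643 mg/L

704.643 mg/L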